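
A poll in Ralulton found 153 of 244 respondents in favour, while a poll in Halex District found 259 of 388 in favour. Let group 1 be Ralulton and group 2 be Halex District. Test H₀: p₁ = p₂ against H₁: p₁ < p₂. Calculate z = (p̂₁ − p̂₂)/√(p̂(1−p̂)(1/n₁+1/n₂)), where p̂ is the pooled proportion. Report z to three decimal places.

z = -1.040

p̂₁ = 153/244 = 0.62705, p̂₂ = 259/388 = 0.66753.
Pooled p̂ = (153+259)/(244+388) = 412/632 = 0.65190.
SE = √(p̂(1−p̂)(1/n₁+1/n₂)) = √(0.65190·0.34810·0.00667568) = √(0.00151489) = 0.03892.
z = (0.62705 − 0.66753)/0.03892 = -0.04048/0.03892 = -1.040.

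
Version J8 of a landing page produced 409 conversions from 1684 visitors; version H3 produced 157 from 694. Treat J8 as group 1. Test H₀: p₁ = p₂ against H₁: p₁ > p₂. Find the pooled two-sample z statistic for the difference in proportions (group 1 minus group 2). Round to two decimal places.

z = 0.87

p̂₁ = 409/1684 ≈ 0.2429, p̂₂ = 157/694 ≈ 0.2262.
Pooled p̂ = (409+157)/(1684+694) = 566/2378 = 0.2380.
SE = √(0.181364 × 0.00203475) = 0.0192.
z = (0.2429 − 0.2262)/0.0192 = 0.0167/0.0192 = 0.87.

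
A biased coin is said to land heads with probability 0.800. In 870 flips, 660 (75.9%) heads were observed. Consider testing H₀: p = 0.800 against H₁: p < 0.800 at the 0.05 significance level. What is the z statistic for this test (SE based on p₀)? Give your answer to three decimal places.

p̂ = 660/870 ≈ 0.758621.
Standard error under H₀: √(0.8×0.2/870) = 0.013561.
z = (0.758621 − 0.8)/0.013561 = -0.041379/0.013561 = -3.051.
p-value = P(Z < -3.051) ≈ 0.0011; since p < α = 0.05, reject H₀.

z = -3.051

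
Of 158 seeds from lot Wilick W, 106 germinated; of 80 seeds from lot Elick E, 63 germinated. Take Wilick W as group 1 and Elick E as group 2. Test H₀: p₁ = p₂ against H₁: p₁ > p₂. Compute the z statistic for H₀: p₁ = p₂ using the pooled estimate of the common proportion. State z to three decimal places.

z = -1.873

p̂₁ = 106/158 = 0.67089, p̂₂ = 63/80 = 0.78750.
Pooled p̂ = (106+63)/(158+80) = 169/238 = 0.71008.
SE = √(0.205865 × 0.0188291) = 0.06226.
z = (0.67089 − 0.78750)/0.06226 = -0.11661/0.06226 = -1.873.
p-value = P(Z > -1.873) ≈ 0.9695.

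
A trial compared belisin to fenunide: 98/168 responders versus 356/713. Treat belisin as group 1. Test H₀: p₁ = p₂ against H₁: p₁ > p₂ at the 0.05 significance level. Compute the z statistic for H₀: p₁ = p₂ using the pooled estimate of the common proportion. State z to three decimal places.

z = 1.961

p̂₁ = 98/168 = 0.58333, p̂₂ = 356/713 = 0.49930.
Pooled p̂ = (98+356)/(168+713) = 454/881 = 0.51532.
SE = √(0.249765 × 0.00735491) = 0.04286.
z = (0.58333 − 0.49930)/0.04286 = 0.08403/0.04286 = 1.961.
p-value = P(Z > 1.961) ≈ 0.0250, so at α = 0.05 we reject H₀.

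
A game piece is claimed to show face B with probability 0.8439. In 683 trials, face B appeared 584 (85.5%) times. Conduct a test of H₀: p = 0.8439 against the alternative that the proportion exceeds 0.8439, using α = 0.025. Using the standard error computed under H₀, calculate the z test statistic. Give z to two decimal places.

p̂ = 584/683 ≈ 0.85505.
SE = √(p₀(1−p₀)/n) = √(0.13173/683) = 0.01389.
z = (0.85505 − 0.8439)/0.01389 = 0.01115/0.01389 = 0.80.
p-value = P(Z > 0.803) ≈ 0.2110. With α = 0.025, fail to reject H₀.

z = 0.80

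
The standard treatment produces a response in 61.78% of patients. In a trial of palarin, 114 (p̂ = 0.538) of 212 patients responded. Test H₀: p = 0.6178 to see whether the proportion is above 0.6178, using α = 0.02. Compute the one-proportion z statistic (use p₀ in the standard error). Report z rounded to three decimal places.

p̂ = 114/212 ≈ 0.53774.
Under H₀, SE = √(0.6178·0.3822/212) = √(0.00111379) = 0.03337.
z = (0.53774 − 0.6178)/0.03337 = -0.08006/0.03337 = -2.399.
p-value = P(Z > -2.399) ≈ 0.9918. With α = 0.02, fail to reject H₀.

z = -2.399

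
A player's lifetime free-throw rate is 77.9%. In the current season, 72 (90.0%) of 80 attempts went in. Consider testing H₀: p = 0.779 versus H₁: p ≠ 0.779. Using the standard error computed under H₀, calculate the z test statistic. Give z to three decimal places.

z = 2.608

p̂ = 72/80 ≈ 0.90000.
SE = √(p₀(1−p₀)/n) = √(0.17216/80) = 0.04639.
z = (0.90000 − 0.779)/0.04639 = 0.12100/0.04639 = 2.608.
Two-sided p-value ≈ 2·Φ(−2.608) = 0.0091.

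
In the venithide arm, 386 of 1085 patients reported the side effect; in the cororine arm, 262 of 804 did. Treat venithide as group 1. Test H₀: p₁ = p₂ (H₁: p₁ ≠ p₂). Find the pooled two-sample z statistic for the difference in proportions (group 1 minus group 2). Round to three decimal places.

p̂₁ = 386/1085 = 0.35576, p̂₂ = 262/804 = 0.32587.
Pooled p̂ = (386+262)/(1085+804) = 648/1889 = 0.34304.
SE = √(0.225363 × 0.00216544) = 0.02209.
z = (0.35576 − 0.32587)/0.02209 = 0.02989/0.02209 = 1.353.
p-value = 2·P(Z > 1.353) ≈ 0.1760.

z = 1.353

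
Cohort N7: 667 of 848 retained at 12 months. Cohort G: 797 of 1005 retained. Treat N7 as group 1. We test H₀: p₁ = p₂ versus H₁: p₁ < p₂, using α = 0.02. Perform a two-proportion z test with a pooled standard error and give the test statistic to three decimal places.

z = -0.341

p̂₁ = 667/848 = 0.78656, p̂₂ = 797/1005 = 0.79303.
Pooled p̂ = (667+797)/(848+1005) = 1464/1853 = 0.79007.
SE = √(0.165859 × 0.00217427) = 0.01899.
z = (0.78656 − 0.79303)/0.01899 = -0.00647/0.01899 = -0.341.
p-value = P(Z < -0.341) ≈ 0.3665; since p > α = 0.02, fail to reject H₀.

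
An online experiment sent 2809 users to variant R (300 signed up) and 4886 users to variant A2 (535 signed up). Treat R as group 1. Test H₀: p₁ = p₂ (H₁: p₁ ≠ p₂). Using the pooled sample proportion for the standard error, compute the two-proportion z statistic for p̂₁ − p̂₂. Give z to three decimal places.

p̂₁ = 300/2809 = 0.106800, p̂₂ = 535/4886 = 0.109497.
Pooled p̂ = (300+535)/(2809+4886) = 835/7695 = 0.108512.
SE = √(0.0967372 × 0.000560665) = 0.007365.
z = (0.106800 − 0.109497)/0.007365 = -0.002697/0.007365 = -0.366.
Two-sided p-value ≈ 2·Φ(−0.366) = 0.7142.

z = -0.366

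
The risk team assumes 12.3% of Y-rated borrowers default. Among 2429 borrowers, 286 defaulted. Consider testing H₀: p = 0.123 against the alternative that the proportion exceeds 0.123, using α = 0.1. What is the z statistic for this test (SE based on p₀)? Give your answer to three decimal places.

z = -0.789

p̂ = 286/2429 ≈ 0.117744.
Under H₀, SE = √(0.123·0.877/2429) = √(4.44096e-05) = 0.006664.
z = (0.117744 − 0.123)/0.006664 = -0.005256/0.006664 = -0.789.
p-value = P(Z > -0.789) ≈ 0.7849. With α = 0.1, fail to reject H₀.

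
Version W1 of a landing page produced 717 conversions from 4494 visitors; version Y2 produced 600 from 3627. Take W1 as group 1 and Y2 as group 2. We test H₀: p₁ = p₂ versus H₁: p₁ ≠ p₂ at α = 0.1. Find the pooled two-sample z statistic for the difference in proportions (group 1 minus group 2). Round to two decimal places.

p̂₁ = 717/4494 ≈ 0.15955, p̂₂ = 600/3627 ≈ 0.16543.
Pooled p̂ = (717+600)/(4494+3627) = 1317/8121 = 0.16217.
SE = √(0.135872 × 0.000498229) = 0.00823.
z = (0.15955 − 0.16543)/0.00823 = -0.00588/0.00823 = -0.71.
p-value = 2·P(Z > 0.715) ≈ 0.4748; since p > α = 0.1, fail to reject H₀.

z = -0.71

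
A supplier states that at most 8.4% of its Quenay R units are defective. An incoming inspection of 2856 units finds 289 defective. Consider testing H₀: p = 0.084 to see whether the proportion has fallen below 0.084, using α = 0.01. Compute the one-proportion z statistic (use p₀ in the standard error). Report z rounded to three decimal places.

p̂ = 289/2856 ≈ 0.10119.
Under H₀, SE = √(0.084·0.916/2856) = √(2.69412e-05) = 0.00519.
z = (0.10119 − 0.084)/0.00519 = 0.01719/0.00519 = 3.312.
p-value = P(Z < 3.312) ≈ 0.9995, so at α = 0.01 we fail to reject H₀.

z = 3.312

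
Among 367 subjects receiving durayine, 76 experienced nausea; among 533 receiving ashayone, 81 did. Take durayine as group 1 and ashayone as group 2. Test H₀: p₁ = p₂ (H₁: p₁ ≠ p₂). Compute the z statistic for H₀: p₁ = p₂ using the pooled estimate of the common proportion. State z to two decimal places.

p̂₁ = 76/367 = 0.2071, p̂₂ = 81/533 = 0.1520.
Pooled p̂ = (76+81)/(367+533) = 157/900 = 0.1744.
SE = √(0.144014 × 0.00460097) = 0.0257.
z = (0.2071 − 0.1520)/0.0257 = 0.0551/0.0257 = 2.14.
Two-sided p-value ≈ 2·Φ(−2.141) = 0.0323.

z = 2.14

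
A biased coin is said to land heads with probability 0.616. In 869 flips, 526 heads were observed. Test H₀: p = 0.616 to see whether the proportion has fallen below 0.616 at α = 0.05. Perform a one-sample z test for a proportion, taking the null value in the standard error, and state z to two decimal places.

p̂ = 526/869 ≈ 0.6053.
Standard error under H₀: √(0.616×0.384/869) = 0.0165.
z = (0.6053 − 0.616)/0.0165 = -0.0107/0.0165 = -0.65.
p-value = P(Z < -0.649) ≈ 0.2582; since p > α = 0.05, fail to reject H₀.

z = -0.65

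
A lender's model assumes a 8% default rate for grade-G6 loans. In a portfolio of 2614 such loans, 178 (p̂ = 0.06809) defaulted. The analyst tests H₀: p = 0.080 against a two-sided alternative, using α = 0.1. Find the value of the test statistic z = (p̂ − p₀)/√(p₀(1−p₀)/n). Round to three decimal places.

p̂ = 178/2614 ≈ 0.068095.
Standard error under H₀: √(0.08×0.92/2614) = 0.005306.
z = (0.068095 − 0.08)/0.005306 = -0.011905/0.005306 = -2.244.
p-value = 2·P(Z > 2.244) ≈ 0.0249. With α = 0.1, reject H₀.

z = -2.244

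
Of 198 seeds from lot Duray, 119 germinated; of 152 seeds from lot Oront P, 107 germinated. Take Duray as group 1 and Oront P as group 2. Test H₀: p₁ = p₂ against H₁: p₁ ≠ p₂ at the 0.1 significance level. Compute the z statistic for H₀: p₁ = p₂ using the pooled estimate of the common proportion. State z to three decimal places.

z = -1.996

p̂₁ = 119/198 = 0.60101, p̂₂ = 107/152 = 0.70395.
Pooled p̂ = (119+107)/(198+152) = 226/350 = 0.64571.
SE = √(p̂(1−p̂)(1/n₁+1/n₂)) = √(0.64571·0.35429·0.0116295) = √(0.00266044) = 0.05158.
z = (0.60101 − 0.70395)/0.05158 = -0.10294/0.05158 = -1.996.
p-value = 2·P(Z > 1.996) ≈ 0.0460; since p < α = 0.1, reject H₀.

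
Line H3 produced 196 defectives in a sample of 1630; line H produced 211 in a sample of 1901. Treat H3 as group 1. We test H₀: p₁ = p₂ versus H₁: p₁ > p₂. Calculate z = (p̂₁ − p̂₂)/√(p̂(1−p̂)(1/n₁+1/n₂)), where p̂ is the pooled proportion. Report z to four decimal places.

z = 0.8582

p̂₁ = 196/1630 = 0.120245, p̂₂ = 211/1901 = 0.110994.
Pooled p̂ = (196+211)/(1630+1901) = 407/3531 = 0.115265.
SE = √(p̂(1−p̂)(1/n₁+1/n₂)) = √(0.115265·0.884735·0.00113954) = √(0.000116209) = 0.010780.
z = (0.120245 − 0.110994)/0.010780 = 0.009251/0.010780 = 0.8582.
p-value = P(Z > 0.858) ≈ 0.1954.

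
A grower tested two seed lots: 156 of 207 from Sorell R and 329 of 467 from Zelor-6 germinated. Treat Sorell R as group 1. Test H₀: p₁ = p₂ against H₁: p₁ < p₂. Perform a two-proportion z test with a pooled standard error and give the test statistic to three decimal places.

p̂₁ = 156/207 ≈ 0.75362, p̂₂ = 329/467 ≈ 0.70450.
Pooled p̂ = (156+329)/(207+467) = 485/674 = 0.71958.
SE = √(0.201783 × 0.00697225) = 0.03751.
z = (0.75362 − 0.70450)/0.03751 = 0.04912/0.03751 = 1.310.

z = 1.310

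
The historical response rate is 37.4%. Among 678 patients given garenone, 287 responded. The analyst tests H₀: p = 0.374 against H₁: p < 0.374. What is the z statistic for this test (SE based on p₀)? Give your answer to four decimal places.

z = 2.6532

p̂ = 287/678 = 0.423304.
SE = √(p₀(1−p₀)/n) = √(0.23412/678) = 0.018583.
z = (0.423304 − 0.374)/0.018583 = 0.049304/0.018583 = 2.6532.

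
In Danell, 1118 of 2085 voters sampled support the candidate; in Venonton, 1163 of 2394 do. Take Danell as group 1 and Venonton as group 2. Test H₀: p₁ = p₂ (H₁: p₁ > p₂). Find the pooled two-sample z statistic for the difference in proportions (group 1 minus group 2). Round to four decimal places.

z = 3.3665

p̂₁ = 1118/2085 = 0.536211, p̂₂ = 1163/2394 = 0.485798.
Pooled p̂ = (1118+1163)/(2085+2394) = 2281/4479 = 0.509265.
SE = √(p̂(1−p̂)(1/n₁+1/n₂)) = √(0.509265·0.490735·0.000897327) = √(0.000224255) = 0.014975.
z = (0.536211 − 0.485798)/0.014975 = 0.050413/0.014975 = 3.3665.
p-value = P(Z > 3.366) ≈ 0.0004.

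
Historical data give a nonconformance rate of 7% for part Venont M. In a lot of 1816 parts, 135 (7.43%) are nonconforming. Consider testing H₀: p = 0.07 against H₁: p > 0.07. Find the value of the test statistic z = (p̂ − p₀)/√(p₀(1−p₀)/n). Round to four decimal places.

z = 0.7247

p̂ = 135/1816 = 0.074339.
SE = √(p₀(1−p₀)/n) = √(0.0651/1816) = 0.005987.
z = (0.074339 − 0.07)/0.005987 = 0.004339/0.005987 = 0.7247.
p-value = P(Z > 0.725) ≈ 0.2343.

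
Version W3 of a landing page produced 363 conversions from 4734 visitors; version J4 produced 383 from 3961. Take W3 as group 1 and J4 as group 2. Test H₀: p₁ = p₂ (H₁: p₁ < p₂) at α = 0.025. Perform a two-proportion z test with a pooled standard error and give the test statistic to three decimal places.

z = -3.319

p̂₁ = 363/4734 = 0.076679, p̂₂ = 383/3961 = 0.096693.
Pooled p̂ = (363+383)/(4734+3961) = 746/8695 = 0.085796.
SE = √(p̂(1−p̂)(1/n₁+1/n₂)) = √(0.085796·0.914204·0.000463699) = √(3.63704e-05) = 0.006031.
z = (0.076679 − 0.096693)/0.006031 = -0.020014/0.006031 = -3.319.
p-value = P(Z < -3.319) ≈ 0.0005, so at α = 0.025 we reject H₀.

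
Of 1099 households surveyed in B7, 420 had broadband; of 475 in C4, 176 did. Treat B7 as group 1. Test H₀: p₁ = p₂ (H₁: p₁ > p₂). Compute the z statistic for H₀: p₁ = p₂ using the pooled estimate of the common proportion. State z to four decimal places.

z = 0.4370

p̂₁ = 420/1099 = 0.382166, p̂₂ = 176/475 = 0.370526.
Pooled p̂ = (420+176)/(1099+475) = 596/1574 = 0.378653.
SE = √(0.235275 × 0.00301518) = 0.026634.
z = (0.382166 − 0.370526)/0.026634 = 0.011640/0.026634 = 0.4370.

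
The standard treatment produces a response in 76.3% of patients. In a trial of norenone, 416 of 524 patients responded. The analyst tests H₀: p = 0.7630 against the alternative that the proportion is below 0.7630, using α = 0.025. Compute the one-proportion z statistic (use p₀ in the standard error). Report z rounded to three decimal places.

z = 1.663

p̂ = 416/524 = 0.79389.
Standard error under H₀: √(0.763×0.237/524) = 0.01858.
z = (0.79389 − 0.763)/0.01858 = 0.03089/0.01858 = 1.663.
p-value = P(Z < 1.663) ≈ 0.9518. With α = 0.025, fail to reject H₀.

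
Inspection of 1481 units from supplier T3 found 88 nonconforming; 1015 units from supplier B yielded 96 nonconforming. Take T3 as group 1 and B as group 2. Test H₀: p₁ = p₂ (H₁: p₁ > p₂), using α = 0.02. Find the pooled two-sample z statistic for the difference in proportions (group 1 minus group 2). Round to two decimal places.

p̂₁ = 88/1481 = 0.05942, p̂₂ = 96/1015 = 0.09458.
Pooled p̂ = (88+96)/(1481+1015) = 184/2496 = 0.07372.
SE = √(p̂(1−p̂)(1/n₁+1/n₂)) = √(0.07372·0.92628·0.00166044) = √(0.000113381) = 0.01065.
z = (0.05942 − 0.09458)/0.01065 = -0.03516/0.01065 = -3.30.
p-value = P(Z > -3.302) ≈ 0.9995; since p > α = 0.02, fail to reject H₀.

z = -3.30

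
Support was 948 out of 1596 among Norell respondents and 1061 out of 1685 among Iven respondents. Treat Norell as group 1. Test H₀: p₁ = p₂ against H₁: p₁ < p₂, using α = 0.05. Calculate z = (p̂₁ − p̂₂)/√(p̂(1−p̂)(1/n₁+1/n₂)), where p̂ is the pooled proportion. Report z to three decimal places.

z = -2.097

p̂₁ = 948/1596 = 0.59398, p̂₂ = 1061/1685 = 0.62967.
Pooled p̂ = (948+1061)/(1596+1685) = 2009/3281 = 0.61231.
SE = √(0.237386 × 0.00122004) = 0.01702.
z = (0.59398 − 0.62967)/0.01702 = -0.03569/0.01702 = -2.097.
p-value = P(Z < -2.097) ≈ 0.0180; since p < α = 0.05, reject H₀.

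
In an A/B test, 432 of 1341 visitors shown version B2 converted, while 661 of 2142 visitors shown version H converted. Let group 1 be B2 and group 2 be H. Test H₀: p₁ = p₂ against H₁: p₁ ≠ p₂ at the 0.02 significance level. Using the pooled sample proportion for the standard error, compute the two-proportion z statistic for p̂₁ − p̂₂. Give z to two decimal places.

z = 0.84

p̂₁ = 432/1341 ≈ 0.32215, p̂₂ = 661/2142 ≈ 0.30859.
Pooled p̂ = (432+661)/(1341+2142) = 1093/3483 = 0.31381.
SE = √(p̂(1−p̂)(1/n₁+1/n₂)) = √(0.31381·0.68619·0.00121257) = √(0.000261106) = 0.01616.
z = (0.32215 − 0.30859)/0.01616 = 0.01356/0.01616 = 0.84.
Two-sided p-value ≈ 2·Φ(−0.839) = 0.4015, so at α = 0.02 we fail to reject H₀.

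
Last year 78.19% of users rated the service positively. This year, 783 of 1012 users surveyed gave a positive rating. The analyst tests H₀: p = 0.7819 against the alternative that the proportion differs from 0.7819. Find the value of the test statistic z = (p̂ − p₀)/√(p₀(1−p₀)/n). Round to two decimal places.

p̂ = 783/1012 = 0.7737.
Under H₀, SE = √(0.7819·0.2181/1012) = √(0.00016851) = 0.0130.
z = (0.7737 − 0.7819)/0.0130 = -0.0082/0.0130 = -0.63.

z = -0.63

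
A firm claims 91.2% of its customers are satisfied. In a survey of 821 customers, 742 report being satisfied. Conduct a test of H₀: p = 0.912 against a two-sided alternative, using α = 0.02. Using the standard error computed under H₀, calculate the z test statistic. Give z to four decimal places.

p̂ = 742/821 ≈ 0.903776.
Under H₀, SE = √(0.912·0.088/821) = √(9.7754e-05) = 0.009887.
z = (0.903776 − 0.912)/0.009887 = -0.008224/0.009887 = -0.8318.
p-value = 2·P(Z > 0.832) ≈ 0.4055, so at α = 0.02 we fail to reject H₀.

z = -0.8318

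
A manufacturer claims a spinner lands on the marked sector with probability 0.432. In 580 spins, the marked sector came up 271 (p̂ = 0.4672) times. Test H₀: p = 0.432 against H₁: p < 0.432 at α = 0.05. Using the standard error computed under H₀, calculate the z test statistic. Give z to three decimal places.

p̂ = 271/580 ≈ 0.46724.
Under H₀, SE = √(0.432·0.568/580) = √(0.000423062) = 0.02057.
z = (0.46724 − 0.432)/0.02057 = 0.03524/0.02057 = 1.713.
p-value = P(Z < 1.713) ≈ 0.9567; since p > α = 0.05, fail to reject H₀.

z = 1.713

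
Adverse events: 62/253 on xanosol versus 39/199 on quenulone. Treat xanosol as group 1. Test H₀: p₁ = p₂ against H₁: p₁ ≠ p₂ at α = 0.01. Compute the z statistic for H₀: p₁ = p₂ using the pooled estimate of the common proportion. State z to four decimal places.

p̂₁ = 62/253 = 0.245059, p̂₂ = 39/199 = 0.195980.
Pooled p̂ = (62+39)/(253+199) = 101/452 = 0.223451.
SE = √(0.173521 × 0.00897769) = 0.039469.
z = (0.245059 − 0.195980)/0.039469 = 0.049079/0.039469 = 1.2435.
Two-sided p-value ≈ 2·Φ(−1.243) = 0.2137, so at α = 0.01 we fail to reject H₀.

z = 1.2435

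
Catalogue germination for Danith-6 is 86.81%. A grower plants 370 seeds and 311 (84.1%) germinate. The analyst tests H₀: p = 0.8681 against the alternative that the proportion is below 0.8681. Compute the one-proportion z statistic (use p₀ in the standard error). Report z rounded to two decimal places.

p̂ = 311/370 ≈ 0.8405.
Standard error under H₀: √(0.8681×0.1319/370) = 0.0176.
z = (0.8405 − 0.8681)/0.0176 = -0.0276/0.0176 = -1.57.

z = -1.57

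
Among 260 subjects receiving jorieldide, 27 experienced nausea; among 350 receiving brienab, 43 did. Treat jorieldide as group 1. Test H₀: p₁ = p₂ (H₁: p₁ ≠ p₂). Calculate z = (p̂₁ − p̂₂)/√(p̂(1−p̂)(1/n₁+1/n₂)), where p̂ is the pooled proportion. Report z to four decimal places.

p̂₁ = 27/260 = 0.103846, p̂₂ = 43/350 = 0.122857.
Pooled p̂ = (27+43)/(260+350) = 70/610 = 0.114754.
SE = √(0.101586 × 0.0067033) = 0.026095.
z = (0.103846 − 0.122857)/0.026095 = -0.019011/0.026095 = -0.7285.

z = -0.7285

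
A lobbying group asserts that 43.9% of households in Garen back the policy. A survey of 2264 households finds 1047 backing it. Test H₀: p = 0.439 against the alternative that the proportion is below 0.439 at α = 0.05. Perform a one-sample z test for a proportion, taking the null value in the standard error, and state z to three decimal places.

z = 2.249

p̂ = 1047/2264 ≈ 0.46246.
Under H₀, SE = √(0.439·0.561/2264) = √(0.00010878) = 0.01043.
z = (0.46246 − 0.439)/0.01043 = 0.02346/0.01043 = 2.249.
p-value = P(Z < 2.249) ≈ 0.9877; since p > α = 0.05, fail to reject H₀.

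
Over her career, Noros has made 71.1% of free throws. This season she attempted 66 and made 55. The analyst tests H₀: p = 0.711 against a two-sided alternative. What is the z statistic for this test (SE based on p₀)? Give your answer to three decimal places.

p̂ = 55/66 ≈ 0.83333.
SE = √(p₀(1−p₀)/n) = √(0.20548/66) = 0.05580.
z = (0.83333 − 0.711)/0.05580 = 0.12233/0.05580 = 2.192.

z = 2.192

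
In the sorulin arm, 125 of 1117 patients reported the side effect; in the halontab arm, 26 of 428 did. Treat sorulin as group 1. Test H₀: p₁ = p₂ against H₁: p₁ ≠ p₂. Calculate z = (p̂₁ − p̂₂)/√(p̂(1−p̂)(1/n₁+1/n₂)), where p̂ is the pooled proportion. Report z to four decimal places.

p̂₁ = 125/1117 ≈ 0.1119069, p̂₂ = 26/428 ≈ 0.0607477.
Pooled p̂ = (125+26)/(1117+428) = 151/1545 = 0.0977346.
SE = √(p̂(1−p̂)(1/n₁+1/n₂)) = √(0.0977346·0.9022654·0.0032317) = √(0.00028498) = 0.0168813.
z = (0.1119069 − 0.0607477)/0.0168813 = 0.0511592/0.0168813 = 3.0305.
Two-sided p-value ≈ 2·Φ(−3.031) = 0.0024.

z = 3.0305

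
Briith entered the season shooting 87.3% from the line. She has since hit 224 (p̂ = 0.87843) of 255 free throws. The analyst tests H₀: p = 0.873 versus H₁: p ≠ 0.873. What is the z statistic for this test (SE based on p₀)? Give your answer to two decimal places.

z = 0.26

p̂ = 224/255 ≈ 0.8784.
Standard error under H₀: √(0.873×0.127/255) = 0.0209.
z = (0.8784 − 0.873)/0.0209 = 0.0054/0.0209 = 0.26.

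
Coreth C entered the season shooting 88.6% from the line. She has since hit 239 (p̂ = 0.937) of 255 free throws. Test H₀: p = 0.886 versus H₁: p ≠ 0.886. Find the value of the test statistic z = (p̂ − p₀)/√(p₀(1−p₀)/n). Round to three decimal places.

p̂ = 239/255 = 0.93725.
Under H₀, SE = √(0.886·0.114/255) = √(0.000396094) = 0.01990.
z = (0.93725 − 0.886)/0.01990 = 0.05125/0.01990 = 2.575.
Two-sided p-value ≈ 2·Φ(−2.575) = 0.0100.

z = 2.575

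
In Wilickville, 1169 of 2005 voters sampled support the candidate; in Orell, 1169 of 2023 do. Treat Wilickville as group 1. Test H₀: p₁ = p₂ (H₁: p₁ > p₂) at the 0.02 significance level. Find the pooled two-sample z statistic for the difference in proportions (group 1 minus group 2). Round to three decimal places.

z = 0.334

p̂₁ = 1169/2005 ≈ 0.58304, p̂₂ = 1169/2023 ≈ 0.57785.
Pooled p̂ = (1169+1169)/(2005+2023) = 2338/4028 = 0.58044.
SE = √(p̂(1−p̂)(1/n₁+1/n₂)) = √(0.58044·0.41956·0.000993068) = √(0.000241842) = 0.01555.
z = (0.58304 − 0.57785)/0.01555 = 0.00519/0.01555 = 0.334.
p-value = P(Z > 0.334) ≈ 0.3693; since p > α = 0.02, fail to reject H₀.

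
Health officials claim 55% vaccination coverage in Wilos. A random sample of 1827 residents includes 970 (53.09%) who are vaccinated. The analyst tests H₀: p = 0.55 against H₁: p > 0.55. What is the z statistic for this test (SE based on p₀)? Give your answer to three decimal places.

z = -1.639

p̂ = 970/1827 ≈ 0.530925.
SE = √(p₀(1−p₀)/n) = √(0.2475/1827) = 0.011639.
z = (0.530925 − 0.55)/0.011639 = -0.019075/0.011639 = -1.639.
p-value = P(Z > -1.639) ≈ 0.9494.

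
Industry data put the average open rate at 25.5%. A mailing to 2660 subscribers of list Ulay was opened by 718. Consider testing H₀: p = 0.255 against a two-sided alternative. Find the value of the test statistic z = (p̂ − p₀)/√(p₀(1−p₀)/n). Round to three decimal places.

z = 1.766

p̂ = 718/2660 = 0.26992.
Standard error under H₀: √(0.255×0.745/2660) = 0.00845.
z = (0.26992 − 0.255)/0.00845 = 0.01492/0.00845 = 1.766.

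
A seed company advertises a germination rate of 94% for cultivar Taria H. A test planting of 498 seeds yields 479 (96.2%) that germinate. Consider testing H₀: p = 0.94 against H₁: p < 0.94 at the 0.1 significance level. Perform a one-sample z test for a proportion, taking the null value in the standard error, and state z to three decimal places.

z = 2.053

p̂ = 479/498 = 0.961847.
Under H₀, SE = √(0.94·0.06/498) = √(0.000113253) = 0.010642.
z = (0.961847 − 0.94)/0.010642 = 0.021847/0.010642 = 2.053.
p-value = P(Z < 2.053) ≈ 0.9800; since p > α = 0.1, fail to reject H₀.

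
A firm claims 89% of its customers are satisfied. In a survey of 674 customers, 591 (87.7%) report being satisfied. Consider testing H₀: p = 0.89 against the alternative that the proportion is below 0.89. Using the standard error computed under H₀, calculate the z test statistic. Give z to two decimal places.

z = -1.09

p̂ = 591/674 ≈ 0.87685.
SE = √(p₀(1−p₀)/n) = √(0.0979/674) = 0.01205.
z = (0.87685 − 0.89)/0.01205 = -0.01315/0.01205 = -1.09.
p-value = P(Z < -1.091) ≈ 0.1377.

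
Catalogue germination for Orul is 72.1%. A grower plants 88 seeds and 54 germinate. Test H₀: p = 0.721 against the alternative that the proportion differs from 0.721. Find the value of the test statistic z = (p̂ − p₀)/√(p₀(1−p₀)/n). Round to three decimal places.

p̂ = 54/88 ≈ 0.61364.
SE = √(p₀(1−p₀)/n) = √(0.20116/88) = 0.04781.
z = (0.61364 − 0.721)/0.04781 = -0.10736/0.04781 = -2.246.

z = -2.246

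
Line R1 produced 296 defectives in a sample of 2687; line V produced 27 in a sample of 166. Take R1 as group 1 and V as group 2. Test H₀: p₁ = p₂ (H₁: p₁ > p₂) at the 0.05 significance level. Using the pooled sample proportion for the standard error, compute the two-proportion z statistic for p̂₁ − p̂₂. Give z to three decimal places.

z = -2.071

p̂₁ = 296/2687 = 0.11016, p̂₂ = 27/166 = 0.16265.
Pooled p̂ = (296+27)/(2687+166) = 323/2853 = 0.11321.
SE = √(0.100397 × 0.00639626) = 0.02534.
z = (0.11016 − 0.16265)/0.02534 = -0.05249/0.02534 = -2.071.
p-value = P(Z > -2.071) ≈ 0.9808. With α = 0.05, fail to reject H₀.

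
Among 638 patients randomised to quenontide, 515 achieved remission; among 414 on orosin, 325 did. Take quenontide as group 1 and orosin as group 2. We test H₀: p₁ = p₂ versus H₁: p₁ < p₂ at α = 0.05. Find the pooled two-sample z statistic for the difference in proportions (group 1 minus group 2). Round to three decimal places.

z = 0.876

p̂₁ = 515/638 = 0.80721, p̂₂ = 325/414 = 0.78502.
Pooled p̂ = (515+325)/(638+414) = 840/1052 = 0.79848.
SE = √(p̂(1−p̂)(1/n₁+1/n₂)) = √(0.79848·0.20152·0.00398286) = √(0.000640882) = 0.02532.
z = (0.80721 − 0.78502)/0.02532 = 0.02219/0.02532 = 0.876.
p-value = P(Z < 0.876) ≈ 0.8096. With α = 0.05, fail to reject H₀.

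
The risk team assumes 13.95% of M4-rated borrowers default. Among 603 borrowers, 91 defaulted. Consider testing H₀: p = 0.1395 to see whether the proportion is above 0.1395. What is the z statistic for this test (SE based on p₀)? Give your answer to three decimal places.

p̂ = 91/603 = 0.15091.
SE = √(p₀(1−p₀)/n) = √(0.12004/603) = 0.01411.
z = (0.15091 − 0.1395)/0.01411 = 0.01141/0.01411 = 0.809.

z = 0.809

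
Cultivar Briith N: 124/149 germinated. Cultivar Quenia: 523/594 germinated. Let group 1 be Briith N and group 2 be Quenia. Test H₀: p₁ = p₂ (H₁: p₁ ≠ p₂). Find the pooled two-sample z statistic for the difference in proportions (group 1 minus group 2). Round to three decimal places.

p̂₁ = 124/149 ≈ 0.83221, p̂₂ = 523/594 ≈ 0.88047.
Pooled p̂ = (124+523)/(149+594) = 647/743 = 0.87079.
SE = √(0.112512 × 0.00839491) = 0.03073.
z = (0.83221 − 0.88047)/0.03073 = -0.04826/0.03073 = -1.570.

z = -1.570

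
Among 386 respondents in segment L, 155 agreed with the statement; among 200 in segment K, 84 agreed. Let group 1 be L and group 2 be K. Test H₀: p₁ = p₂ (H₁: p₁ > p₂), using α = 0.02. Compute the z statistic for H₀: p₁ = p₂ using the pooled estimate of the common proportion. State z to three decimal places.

z = -0.431

p̂₁ = 155/386 = 0.40155, p̂₂ = 84/200 = 0.42000.
Pooled p̂ = (155+84)/(386+200) = 239/586 = 0.40785.
SE = √(p̂(1−p̂)(1/n₁+1/n₂)) = √(0.40785·0.59215·0.00759067) = √(0.00183321) = 0.04282.
z = (0.40155 − 0.42000)/0.04282 = -0.01845/0.04282 = -0.431.
p-value = P(Z > -0.431) ≈ 0.6667, so at α = 0.02 we fail to reject H₀.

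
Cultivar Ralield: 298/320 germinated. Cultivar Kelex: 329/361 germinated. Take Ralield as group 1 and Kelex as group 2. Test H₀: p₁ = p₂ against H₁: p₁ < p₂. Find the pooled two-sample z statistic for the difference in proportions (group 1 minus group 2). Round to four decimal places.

p̂₁ = 298/320 ≈ 0.931250, p̂₂ = 329/361 ≈ 0.911357.
Pooled p̂ = (298+329)/(320+361) = 627/681 = 0.920705.
SE = √(0.0730074 × 0.00589508) = 0.020746.
z = (0.931250 − 0.911357)/0.020746 = 0.019893/0.020746 = 0.9589.
p-value = P(Z < 0.959) ≈ 0.8312.

z = 0.9589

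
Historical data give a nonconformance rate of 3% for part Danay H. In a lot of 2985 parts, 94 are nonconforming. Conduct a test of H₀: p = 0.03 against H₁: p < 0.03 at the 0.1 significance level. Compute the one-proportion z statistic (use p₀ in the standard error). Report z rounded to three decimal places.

z = 0.477

p̂ = 94/2985 = 0.0314908.
SE = √(p₀(1−p₀)/n) = √(0.0291/2985) = 0.0031223.
z = (0.0314908 − 0.03)/0.0031223 = 0.0014908/0.0031223 = 0.477.
p-value = P(Z < 0.477) ≈ 0.6835, so at α = 0.1 we fail to reject H₀.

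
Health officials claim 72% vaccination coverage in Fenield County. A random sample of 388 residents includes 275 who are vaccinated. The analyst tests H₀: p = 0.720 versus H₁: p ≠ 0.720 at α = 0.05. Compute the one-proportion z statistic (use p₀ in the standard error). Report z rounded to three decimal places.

p̂ = 275/388 = 0.70876.
Under H₀, SE = √(0.72·0.28/388) = √(0.000519588) = 0.02279.
z = (0.70876 − 0.72)/0.02279 = -0.01124/0.02279 = -0.493.
Two-sided p-value ≈ 2·Φ(−0.493) = 0.6220. With α = 0.05, fail to reject H₀.

z = -0.493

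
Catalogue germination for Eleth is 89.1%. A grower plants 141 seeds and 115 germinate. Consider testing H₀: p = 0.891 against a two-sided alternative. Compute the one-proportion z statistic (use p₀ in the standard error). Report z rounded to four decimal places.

z = -2.8728

p̂ = 115/141 ≈ 0.815603.
SE = √(p₀(1−p₀)/n) = √(0.097119/141) = 0.026245.
z = (0.815603 − 0.891)/0.026245 = -0.075397/0.026245 = -2.8728.
Two-sided p-value ≈ 2·Φ(−2.873) = 0.0041.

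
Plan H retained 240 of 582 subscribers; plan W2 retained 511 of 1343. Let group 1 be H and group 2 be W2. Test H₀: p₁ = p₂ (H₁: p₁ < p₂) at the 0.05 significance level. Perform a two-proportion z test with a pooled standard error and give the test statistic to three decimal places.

z = 1.317

p̂₁ = 240/582 = 0.41237, p̂₂ = 511/1343 = 0.38049.
Pooled p̂ = (240+511)/(582+1343) = 751/1925 = 0.39013.
SE = √(p̂(1−p̂)(1/n₁+1/n₂)) = √(0.39013·0.60987·0.00246281) = √(0.000585974) = 0.02421.
z = (0.41237 − 0.38049)/0.02421 = 0.03188/0.02421 = 1.317.
p-value = P(Z < 1.317) ≈ 0.9061, so at α = 0.05 we fail to reject H₀.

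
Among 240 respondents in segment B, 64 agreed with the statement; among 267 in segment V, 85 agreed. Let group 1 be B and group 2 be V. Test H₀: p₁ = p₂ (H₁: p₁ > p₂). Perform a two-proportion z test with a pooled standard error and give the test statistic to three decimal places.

z = -1.276

p̂₁ = 64/240 = 0.266667, p̂₂ = 85/267 = 0.318352.
Pooled p̂ = (64+85)/(240+267) = 149/507 = 0.293886.
SE = √(0.207517 × 0.00791199) = 0.040520.
z = (0.266667 − 0.318352)/0.040520 = -0.051685/0.040520 = -1.276.
p-value = P(Z > -1.276) ≈ 0.8989.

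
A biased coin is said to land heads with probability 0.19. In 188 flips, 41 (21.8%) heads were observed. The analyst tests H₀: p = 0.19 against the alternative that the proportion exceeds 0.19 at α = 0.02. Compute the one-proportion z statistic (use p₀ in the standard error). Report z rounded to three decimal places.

p̂ = 41/188 = 0.21809.
SE = √(p₀(1−p₀)/n) = √(0.1539/188) = 0.02861.
z = (0.21809 − 0.19)/0.02861 = 0.02809/0.02861 = 0.982.
p-value = P(Z > 0.982) ≈ 0.1631, so at α = 0.02 we fail to reject H₀.

z = 0.982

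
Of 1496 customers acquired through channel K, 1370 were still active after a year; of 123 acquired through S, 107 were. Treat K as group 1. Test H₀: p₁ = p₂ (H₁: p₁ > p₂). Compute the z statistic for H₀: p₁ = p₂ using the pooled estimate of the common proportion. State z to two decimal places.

z = 1.73

p̂₁ = 1370/1496 ≈ 0.9158, p̂₂ = 107/123 ≈ 0.8699.
Pooled p̂ = (1370+107)/(1496+123) = 1477/1619 = 0.9123.
SE = √(p̂(1−p̂)(1/n₁+1/n₂)) = √(0.9123·0.0877·0.00879853) = √(0.00070402) = 0.0265.
z = (0.9158 − 0.8699)/0.0265 = 0.0459/0.0265 = 1.73.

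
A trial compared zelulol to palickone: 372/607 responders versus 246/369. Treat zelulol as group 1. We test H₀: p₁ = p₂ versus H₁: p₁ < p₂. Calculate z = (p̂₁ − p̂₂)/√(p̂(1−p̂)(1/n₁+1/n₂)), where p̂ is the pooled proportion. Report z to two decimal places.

p̂₁ = 372/607 ≈ 0.6129, p̂₂ = 246/369 ≈ 0.6667.
Pooled p̂ = (372+246)/(607+369) = 618/976 = 0.6332.
SE = √(0.232259 × 0.00435747) = 0.0318.
z = (0.6129 − 0.6667)/0.0318 = -0.0538/0.0318 = -1.69.
p-value = P(Z < -1.692) ≈ 0.0454.

z = -1.69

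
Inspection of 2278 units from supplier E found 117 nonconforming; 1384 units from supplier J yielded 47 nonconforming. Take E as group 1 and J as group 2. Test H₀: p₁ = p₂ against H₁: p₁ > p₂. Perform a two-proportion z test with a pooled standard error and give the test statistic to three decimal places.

p̂₁ = 117/2278 ≈ 0.051361, p̂₂ = 47/1384 ≈ 0.033960.
Pooled p̂ = (117+47)/(2278+1384) = 164/3662 = 0.044784.
SE = √(0.0427786 × 0.00116152) = 0.007049.
z = (0.051361 − 0.033960)/0.007049 = 0.017401/0.007049 = 2.469.

z = 2.469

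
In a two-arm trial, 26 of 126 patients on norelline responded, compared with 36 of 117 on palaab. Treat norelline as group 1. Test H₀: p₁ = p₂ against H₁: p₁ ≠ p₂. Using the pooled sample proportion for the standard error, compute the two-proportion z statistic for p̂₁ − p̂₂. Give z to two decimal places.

z = -1.81

p̂₁ = 26/126 = 0.2063, p̂₂ = 36/117 = 0.3077.
Pooled p̂ = (26+36)/(126+117) = 62/243 = 0.2551.
SE = √(0.190046 × 0.0164835) = 0.0560.
z = (0.2063 − 0.3077)/0.0560 = -0.1014/0.0560 = -1.81.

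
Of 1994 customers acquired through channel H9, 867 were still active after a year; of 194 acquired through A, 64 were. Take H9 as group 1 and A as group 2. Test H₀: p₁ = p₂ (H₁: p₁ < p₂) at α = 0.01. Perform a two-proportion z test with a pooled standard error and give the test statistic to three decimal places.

p̂₁ = 867/1994 = 0.43480, p̂₂ = 64/194 = 0.32990.
Pooled p̂ = (867+64)/(1994+194) = 931/2188 = 0.42550.
SE = √(0.24445 × 0.00565614) = 0.03718.
z = (0.43480 − 0.32990)/0.03718 = 0.10490/0.03718 = 2.821.
p-value = P(Z < 2.821) ≈ 0.9976, so at α = 0.01 we fail to reject H₀.

z = 2.821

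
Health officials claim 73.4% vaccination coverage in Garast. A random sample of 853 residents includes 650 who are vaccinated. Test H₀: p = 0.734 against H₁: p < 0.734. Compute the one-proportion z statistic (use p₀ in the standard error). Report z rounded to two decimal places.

p̂ = 650/853 = 0.7620.
SE = √(p₀(1−p₀)/n) = √(0.19524/853) = 0.0151.
z = (0.7620 − 0.734)/0.0151 = 0.0280/0.0151 = 1.85.
p-value = P(Z < 1.852) ≈ 0.9680.

z = 1.85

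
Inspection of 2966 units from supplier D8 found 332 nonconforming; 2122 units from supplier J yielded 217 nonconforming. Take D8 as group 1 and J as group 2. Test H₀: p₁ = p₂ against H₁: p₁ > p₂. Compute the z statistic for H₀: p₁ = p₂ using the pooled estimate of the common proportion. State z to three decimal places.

z = 1.097

p̂₁ = 332/2966 ≈ 0.111935, p̂₂ = 217/2122 ≈ 0.102262.
Pooled p̂ = (332+217)/(2966+2122) = 549/5088 = 0.107901.
SE = √(0.0962583 × 0.000808408) = 0.008821.
z = (0.111935 − 0.102262)/0.008821 = 0.009673/0.008821 = 1.097.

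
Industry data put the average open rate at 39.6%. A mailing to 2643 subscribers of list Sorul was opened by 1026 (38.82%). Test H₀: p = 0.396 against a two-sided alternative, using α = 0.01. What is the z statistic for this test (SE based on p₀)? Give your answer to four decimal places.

p̂ = 1026/2643 ≈ 0.3881952.
Standard error under H₀: √(0.396×0.604/2643) = 0.0095130.
z = (0.3881952 − 0.396)/0.0095130 = -0.0078048/0.0095130 = -0.8204.
Two-sided p-value ≈ 2·Φ(−0.820) = 0.4120, so at α = 0.01 we fail to reject H₀.

z = -0.8204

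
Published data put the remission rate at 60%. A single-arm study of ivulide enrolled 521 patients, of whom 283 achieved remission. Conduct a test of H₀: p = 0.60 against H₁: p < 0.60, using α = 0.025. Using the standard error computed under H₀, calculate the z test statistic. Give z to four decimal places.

p̂ = 283/521 ≈ 0.543186.
SE = √(p₀(1−p₀)/n) = √(0.24/521) = 0.021463.
z = (0.543186 − 0.6)/0.021463 = -0.056814/0.021463 = -2.6471.
p-value = P(Z < -2.647) ≈ 0.0041. With α = 0.025, reject H₀.

z = -2.6471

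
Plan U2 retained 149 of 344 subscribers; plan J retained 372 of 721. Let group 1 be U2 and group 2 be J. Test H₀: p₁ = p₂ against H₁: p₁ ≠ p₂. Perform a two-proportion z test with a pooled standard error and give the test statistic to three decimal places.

p̂₁ = 149/344 ≈ 0.43314, p̂₂ = 372/721 ≈ 0.51595.
Pooled p̂ = (149+372)/(344+721) = 521/1065 = 0.48920.
SE = √(0.249883 × 0.00429394) = 0.03276.
z = (0.43314 − 0.51595)/0.03276 = -0.08281/0.03276 = -2.528.
p-value = 2·P(Z > 2.528) ≈ 0.0115.

z = -2.528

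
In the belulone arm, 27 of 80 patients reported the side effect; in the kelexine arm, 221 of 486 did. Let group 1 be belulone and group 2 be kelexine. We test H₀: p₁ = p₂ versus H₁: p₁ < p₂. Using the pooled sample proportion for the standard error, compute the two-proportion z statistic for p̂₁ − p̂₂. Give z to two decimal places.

z = -1.96

p̂₁ = 27/80 ≈ 0.3375, p̂₂ = 221/486 ≈ 0.4547.
Pooled p̂ = (27+221)/(80+486) = 248/566 = 0.4382.
SE = √(p̂(1−p̂)(1/n₁+1/n₂)) = √(0.4382·0.5618·0.0145576) = √(0.00358374) = 0.0599.
z = (0.3375 − 0.4547)/0.0599 = -0.1172/0.0599 = -1.96.
p-value = P(Z < -1.958) ≈ 0.0251.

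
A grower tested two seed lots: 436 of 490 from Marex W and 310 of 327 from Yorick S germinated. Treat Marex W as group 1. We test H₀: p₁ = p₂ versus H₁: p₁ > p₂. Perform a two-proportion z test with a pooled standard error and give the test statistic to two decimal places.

p̂₁ = 436/490 = 0.88980, p̂₂ = 310/327 = 0.94801.
Pooled p̂ = (436+310)/(490+327) = 746/817 = 0.91310.
SE = √(0.0793511 × 0.00509892) = 0.02011.
z = (0.88980 − 0.94801)/0.02011 = -0.05821/0.02011 = -2.89.
p-value = P(Z > -2.894) ≈ 0.9981.

z = -2.89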